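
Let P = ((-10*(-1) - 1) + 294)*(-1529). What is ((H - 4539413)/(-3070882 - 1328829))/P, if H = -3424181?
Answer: -7963594/2038328910057 ≈ -3.9069e-6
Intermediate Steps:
P = -463287 (P = ((10 - 1) + 294)*(-1529) = (9 + 294)*(-1529) = 303*(-1529) = -463287)
((H - 4539413)/(-3070882 - 1328829))/P = ((-3424181 - 4539413)/(-3070882 - 1328829))/(-463287) = -7963594/(-4399711)*(-1/463287) = -7963594*(-1/4399711)*(-1/463287) = (7963594/4399711)*(-1/463287) = -7963594/2038328910057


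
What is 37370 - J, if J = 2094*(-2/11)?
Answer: 415258/11 ≈ 37751.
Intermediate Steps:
J = -4188/11 (J = 2094*(-2*1/11) = 2094*(-2/11) = -4188/11 ≈ -380.73)
37370 - J = 37370 - 1*(-4188/11) = 37370 + 4188/11 = 415258/11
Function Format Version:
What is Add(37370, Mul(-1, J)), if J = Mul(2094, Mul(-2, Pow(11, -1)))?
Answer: Rational(415258, 11) ≈ 37751.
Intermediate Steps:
J = Rational(-4188, 11) (J = Mul(2094, Mul(-2, Rational(1, 11))) = Mul(2094, Rational(-2, 11)) = Rational(-4188, 11) ≈ -380.73)
Add(37370, Mul(-1, J)) = Add(37370, Mul(-1, Rational(-4188, 11))) = Add(37370, Rational(4188, 11)) = Rational(415258, 11)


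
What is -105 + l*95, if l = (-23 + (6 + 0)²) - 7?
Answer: 465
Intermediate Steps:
l = 6 (l = (-23 + 6²) - 7 = (-23 + 36) - 7 = 13 - 7 = 6)
-105 + l*95 = -105 + 6*95 = -105 + 570 = 465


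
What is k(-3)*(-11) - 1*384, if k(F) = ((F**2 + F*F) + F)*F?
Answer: 111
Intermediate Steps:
k(F) = F*(F + 2*F**2) (k(F) = ((F**2 + F**2) + F)*F = (2*F**2 + F)*F = (F + 2*F**2)*F = F*(F + 2*F**2))
k(-3)*(-11) - 1*384 = ((-3)**2*(1 + 2*(-3)))*(-11) - 1*384 = (9*(1 - 6))*(-11) - 384 = (9*(-5))*(-11) - 384 = -45*(-11) - 384 = 495 - 384 = 111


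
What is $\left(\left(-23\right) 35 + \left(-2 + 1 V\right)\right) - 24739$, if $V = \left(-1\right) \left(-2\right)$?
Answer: $-25544$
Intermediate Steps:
$V = 2$
$\left(\left(-23\right) 35 + \left(-2 + 1 V\right)\right) - 24739 = \left(\left(-23\right) 35 + \left(-2 + 1 \cdot 2\right)\right) - 24739 = \left(-805 + \left(-2 + 2\right)\right) - 24739 = \left(-805 + 0\right) - 24739 = -805 - 24739 = -25544$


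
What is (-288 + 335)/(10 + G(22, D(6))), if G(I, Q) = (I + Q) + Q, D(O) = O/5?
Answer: 235/172 ≈ 1.3663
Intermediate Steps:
D(O) = O/5 (D(O) = O*(⅕) = O/5)
G(I, Q) = I + 2*Q
(-288 + 335)/(10 + G(22, D(6))) = (-288 + 335)/(10 + (22 + 2*((⅕)*6))) = 47/(10 + (22 + 2*(6/5))) = 47/(10 + (22 + 12/5)) = 47/(10 + 122/5) = 47/(172/5) = 47*(5/172) = 235/172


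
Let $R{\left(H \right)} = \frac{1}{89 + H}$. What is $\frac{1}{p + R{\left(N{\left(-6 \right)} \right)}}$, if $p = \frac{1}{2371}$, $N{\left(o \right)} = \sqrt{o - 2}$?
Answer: $\frac{129781427}{1512902} + \frac{5621641 i \sqrt{2}}{3025804} \approx 85.783 + 2.6275 i$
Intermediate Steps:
$N{\left(o \right)} = \sqrt{-2 + o}$
$p = \frac{1}{2371} \approx 0.00042176$
$\frac{1}{p + R{\left(N{\left(-6 \right)} \right)}} = \frac{1}{\frac{1}{2371} + \frac{1}{89 + \sqrt{-2 - 6}}} = \frac{1}{\frac{1}{2371} + \frac{1}{89 + \sqrt{-8}}} = \frac{1}{\frac{1}{2371} + \frac{1}{89 + 2 i \sqrt{2}}}$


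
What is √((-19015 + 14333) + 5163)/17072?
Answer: √481/17072 ≈ 0.0012847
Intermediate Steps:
√((-19015 + 14333) + 5163)/17072 = √(-4682 + 5163)*(1/17072) = √481*(1/17072) = √481/17072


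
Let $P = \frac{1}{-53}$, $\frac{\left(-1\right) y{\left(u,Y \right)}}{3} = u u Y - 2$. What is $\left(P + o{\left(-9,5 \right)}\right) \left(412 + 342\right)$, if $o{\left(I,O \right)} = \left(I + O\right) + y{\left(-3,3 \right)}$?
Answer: $- \frac{3157752}{53} \approx -59580.0$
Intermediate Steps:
$y{\left(u,Y \right)} = 6 - 3 Y u^{2}$ ($y{\left(u,Y \right)} = - 3 \left(u u Y - 2\right) = - 3 \left(u^{2} Y - 2\right) = - 3 \left(Y u^{2} - 2\right) = - 3 \left(-2 + Y u^{2}\right) = 6 - 3 Y u^{2}$)
$P = - \frac{1}{53} \approx -0.018868$
$o{\left(I,O \right)} = -75 + I + O$ ($o{\left(I,O \right)} = \left(I + O\right) + \left(6 - 9 \left(-3\right)^{2}\right) = \left(I + O\right) + \left(6 - 9 \cdot 9\right) = \left(I + O\right) + \left(6 - 81\right) = \left(I + O\right) - 75 = -75 + I + O$)
$\left(P + o{\left(-9,5 \right)}\right) \left(412 + 342\right) = \left(- \frac{1}{53} - 79\right) \left(412 + 342\right) = \left(- \frac{1}{53} - 79\right) 754 = \left(- \frac{4188}{53}\right) 754 = - \frac{3157752}{53}$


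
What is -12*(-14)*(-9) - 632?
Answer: -2144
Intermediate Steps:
-12*(-14)*(-9) - 632 = 168*(-9) - 632 = -1512 - 632 = -2144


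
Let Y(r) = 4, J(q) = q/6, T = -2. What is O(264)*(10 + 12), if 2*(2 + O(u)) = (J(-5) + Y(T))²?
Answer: 2387/36 ≈ 66.306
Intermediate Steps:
J(q) = q/6 (J(q) = q*(⅙) = q/6)
O(u) = 217/72 (O(u) = -2 + ((⅙)*(-5) + 4)²/2 = -2 + (-⅚ + 4)²/2 = -2 + (19/6)²/2 = -2 + (½)*(361/36) = -2 + 361/72 = 217/72)
O(264)*(10 + 12) = 217*(10 + 12)/72 = (217/72)*22 = 2387/36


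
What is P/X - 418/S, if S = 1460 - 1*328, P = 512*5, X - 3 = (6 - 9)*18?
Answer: -1459619/28866 ≈ -50.565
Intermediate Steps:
X = -51 (X = 3 + (6 - 9)*18 = 3 - 3*18 = 3 - 54 = -51)
P = 2560
S = 1132 (S = 1460 - 328 = 1132)
P/X - 418/S = 2560/(-51) - 418/1132 = 2560*(-1/51) - 418*1/1132 = -2560/51 - 209/566 = -1459619/28866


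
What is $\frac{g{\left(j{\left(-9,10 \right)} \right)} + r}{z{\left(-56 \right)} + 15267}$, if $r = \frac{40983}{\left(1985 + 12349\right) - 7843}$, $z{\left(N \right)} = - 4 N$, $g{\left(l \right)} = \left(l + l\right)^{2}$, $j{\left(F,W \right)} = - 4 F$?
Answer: $\frac{33690327}{100552081} \approx 0.33505$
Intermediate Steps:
$g{\left(l \right)} = 4 l^{2}$ ($g{\left(l \right)} = \left(2 l\right)^{2} = 4 l^{2}$)
$r = \frac{40983}{6491}$ ($r = \frac{40983}{14334 - 7843} = \frac{40983}{6491} \approx 6.3138$)
$\frac{g{\left(j{\left(-9,10 \right)} \right)} + r}{z{\left(-56 \right)} + 15267} = \frac{4 \left(\left(-4\right) \left(-9\right)\right)^{2} + \frac{40983}{6491}}{\left(-4\right) \left(-56\right) + 15267} = \frac{4 \cdot 36^{2} + \frac{40983}{6491}}{224 + 15267} = \frac{4 \cdot 1296 + \frac{40983}{6491}}{15491} = \left(5184 + \frac{40983}{6491}\right) \frac{1}{15491} = \frac{33690327}{6491} \cdot \frac{1}{15491} = \frac{33690327}{100552081}$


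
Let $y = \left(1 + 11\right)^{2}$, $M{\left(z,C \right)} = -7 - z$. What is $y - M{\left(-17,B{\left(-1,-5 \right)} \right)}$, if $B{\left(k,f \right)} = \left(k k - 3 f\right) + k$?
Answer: $134$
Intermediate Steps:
$B{\left(k,f \right)} = k + k^{2} - 3 f$ ($B{\left(k,f \right)} = \left(k^{2} - 3 f\right) + k = k + k^{2} - 3 f$)
$y = 144$ ($y = 12^{2} = 144$)
$y - M{\left(-17,B{\left(-1,-5 \right)} \right)} = 144 - \left(-7 - -17\right) = 144 - \left(-7 + 17\right) = 144 - 10 = 134$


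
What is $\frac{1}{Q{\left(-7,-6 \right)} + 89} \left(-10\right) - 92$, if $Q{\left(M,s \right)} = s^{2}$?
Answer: $- \frac{2302}{25} \approx -92.08$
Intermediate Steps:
$\frac{1}{Q{\left(-7,-6 \right)} + 89} \left(-10\right) - 92 = \frac{1}{\left(-6\right)^{2} + 89} \left(-10\right) - 92 = \frac{1}{36 + 89} \left(-10\right) - 92 = \frac{1}{125} \left(-10\right) - 92 = - \frac{2}{25} - 92 = - \frac{2302}{25}$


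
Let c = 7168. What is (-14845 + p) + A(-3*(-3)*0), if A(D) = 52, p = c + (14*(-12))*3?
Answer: -8129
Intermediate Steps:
p = 6664 (p = 7168 + (14*(-12))*3 = 7168 - 168*3 = 7168 - 504 = 6664)
(-14845 + p) + A(-3*(-3)*0) = (-14845 + 6664) + 52 = -8181 + 52 = -8129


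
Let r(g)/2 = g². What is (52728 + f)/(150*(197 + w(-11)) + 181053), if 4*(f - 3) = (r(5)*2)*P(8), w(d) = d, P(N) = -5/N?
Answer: 421723/1671624 ≈ 0.25228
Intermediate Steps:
r(g) = 2*g²
f = -101/8 (f = 3 + (((2*5²)*2)*(-5/8))/4 = 3 + (((2*25)*2)*(-5*⅛))/4 = 3 + ((50*2)*(-5/8))/4 = 3 + (100*(-5/8))/4 = 3 + (¼)*(-125/2) = 3 - 125/8 = -101/8 ≈ -12.625)
(52728 + f)/(150*(197 + w(-11)) + 181053) = (52728 - 101/8)/(150*(197 - 11) + 181053) = 421723/(8*(150*186 + 181053)) = 421723/(8*(27900 + 181053)) = (421723/8)/208953 = (421723/8)*(1/208953) = 421723/1671624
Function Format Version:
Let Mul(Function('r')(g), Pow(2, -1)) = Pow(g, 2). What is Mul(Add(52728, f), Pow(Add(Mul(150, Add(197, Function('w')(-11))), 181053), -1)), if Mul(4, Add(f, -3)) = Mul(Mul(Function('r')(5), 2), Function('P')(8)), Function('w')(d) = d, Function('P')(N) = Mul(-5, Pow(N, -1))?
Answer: Rational(421723, 1671624) ≈ 0.25228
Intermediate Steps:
Function('r')(g) = Mul(2, Pow(g, 2))
f = Rational(-101, 8) (f = Add(3, Mul(Rational(1, 4), Mul(Mul(Mul(2, Pow(5, 2)), 2), Mul(-5, Pow(8, -1))))) = Add(3, Mul(Rational(1, 4), Mul(Mul(Mul(2, 25), 2), Mul(-5, Rational(1, 8))))) = Add(3, Mul(Rational(1, 4), Mul(Mul(50, 2), Rational(-5, 8)))) = Add(3, Mul(Rational(1, 4), Mul(100, Rational(-5, 8)))) = Add(3, Mul(Rational(1, 4), Rational(-125, 2))) = Add(3, Rational(-125, 8)) = Rational(-101, 8) ≈ -12.625)
Mul(Add(52728, f), Pow(Add(Mul(150, Add(197, Function('w')(-11))), 181053), -1)) = Mul(Add(52728, Rational(-101, 8)), Pow(Add(Mul(150, Add(197, -11)), 181053), -1)) = Mul(Rational(421723, 8), Pow(Add(Mul(150, 186), 181053), -1)) = Mul(Rational(421723, 8), Pow(Add(27900, 181053), -1)) = Mul(Rational(421723, 8), Pow(208953, -1)) = Mul(Rational(421723, 8), Rational(1, 208953)) = Rational(421723, 1671624)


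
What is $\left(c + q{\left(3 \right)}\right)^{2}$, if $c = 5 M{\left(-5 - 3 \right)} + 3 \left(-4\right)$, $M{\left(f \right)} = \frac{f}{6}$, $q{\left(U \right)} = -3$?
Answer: $\frac{4225}{9} \approx 469.44$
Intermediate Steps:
$M{\left(f \right)} = \frac{f}{6}$ ($M{\left(f \right)} = f \frac{1}{6} = \frac{f}{6}$)
$c = - \frac{56}{3}$ ($c = 5 \frac{-5 - 3}{6} + 3 \left(-4\right) = 5 \cdot \frac{1}{6} \left(-8\right) - 12 = 5 \left(- \frac{4}{3}\right) - 12 = - \frac{20}{3} - 12 = - \frac{56}{3} \approx -18.667$)
$\left(c + q{\left(3 \right)}\right)^{2} = \left(- \frac{56}{3} - 3\right)^{2} = \left(- \frac{65}{3}\right)^{2} = \frac{4225}{9}$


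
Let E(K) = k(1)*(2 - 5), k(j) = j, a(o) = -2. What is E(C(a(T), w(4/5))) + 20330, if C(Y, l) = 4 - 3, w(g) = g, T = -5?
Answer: 20327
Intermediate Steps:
C(Y, l) = 1
E(K) = -3 (E(K) = 1*(2 - 5) = 1*(-3) = -3)
E(C(a(T), w(4/5))) + 20330 = -3 + 20330 = 20327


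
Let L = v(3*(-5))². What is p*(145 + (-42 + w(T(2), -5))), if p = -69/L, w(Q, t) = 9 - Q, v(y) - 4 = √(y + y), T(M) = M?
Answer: -7590/(4 + I*√30)² ≈ 50.217 + 157.17*I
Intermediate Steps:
v(y) = 4 + √2*√y (v(y) = 4 + √(y + y) = 4 + √(2*y) = 4 + √2*√y)
L = (4 + I*√30)² (L = (4 + √2*√(3*(-5)))² = (4 + √2*√(-15))² = (4 + √2*(I*√15))² = (4 + I*√30)² ≈ -14.0 + 43.818*I)
p = -69/(4 + I*√30)² ≈ 0.45652 + 1.4288*I
p*(145 + (-42 + w(T(2), -5))) = (-69/(4 + I*√30)²)*(145 + (-42 + (9 - 1*2))) = (-69/(4 + I*√30)²)*(145 + (-42 + (9 - 2))) = (-69/(4 + I*√30)²)*(145 + (-42 + 7)) = (-69/(4 + I*√30)²)*(145 - 35) = -69/(4 + I*√30)²*110 = -7590/(4 + I*√30)²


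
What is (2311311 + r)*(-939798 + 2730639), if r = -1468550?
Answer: 1509250952001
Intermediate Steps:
(2311311 + r)*(-939798 + 2730639) = (2311311 - 1468550)*(-939798 + 2730639) = 842761*1790841 = 1509250952001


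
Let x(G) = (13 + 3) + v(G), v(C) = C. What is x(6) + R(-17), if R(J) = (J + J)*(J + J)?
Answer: 1178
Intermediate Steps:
R(J) = 4*J² (R(J) = (2*J)*(2*J) = 4*J²)
x(G) = 16 + G (x(G) = (13 + 3) + G = 16 + G)
x(6) + R(-17) = (16 + 6) + 4*(-17)² = 22 + 4*289 = 22 + 1156 = 1178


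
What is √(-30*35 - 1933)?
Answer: I*√2983 ≈ 54.617*I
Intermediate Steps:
√(-30*35 - 1933) = √(-1050 - 1933) = √(-2983) = I*√2983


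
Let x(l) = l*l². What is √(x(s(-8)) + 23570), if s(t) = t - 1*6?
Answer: 3*√2314 ≈ 144.31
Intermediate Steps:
s(t) = -6 + t (s(t) = t - 6 = -6 + t)
x(l) = l³
√(x(s(-8)) + 23570) = √((-6 - 8)³ + 23570) = √((-14)³ + 23570) = √(-2744 + 23570) = √20826 = 3*√2314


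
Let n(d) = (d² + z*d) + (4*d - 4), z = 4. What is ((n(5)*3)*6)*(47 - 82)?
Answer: -38430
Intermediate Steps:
n(d) = -4 + d² + 8*d (n(d) = (d² + 4*d) + (4*d - 4) = (d² + 4*d) + (-4 + 4*d) = -4 + d² + 8*d)
((n(5)*3)*6)*(47 - 82) = (((-4 + 5² + 8*5)*3)*6)*(47 - 82) = (((-4 + 25 + 40)*3)*6)*(-35) = ((61*3)*6)*(-35) = (183*6)*(-35) = 1098*(-35) = -38430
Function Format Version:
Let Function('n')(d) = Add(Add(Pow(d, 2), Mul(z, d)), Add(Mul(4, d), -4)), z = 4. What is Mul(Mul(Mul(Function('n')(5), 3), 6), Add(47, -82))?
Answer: -38430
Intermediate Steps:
Function('n')(d) = Add(-4, Pow(d, 2), Mul(8, d)) (Function('n')(d) = Add(Add(Pow(d, 2), Mul(4, d)), Add(Mul(4, d), -4)) = Add(Add(Pow(d, 2), Mul(4, d)), Add(-4, Mul(4, d))) = Add(-4, Pow(d, 2), Mul(8, d)))
Mul(Mul(Mul(Function('n')(5), 3), 6), Add(47, -82)) = Mul(Mul(Mul(Add(-4, Pow(5, 2), Mul(8, 5)), 3), 6), Add(47, -82)) = Mul(Mul(Mul(Add(-4, 25, 40), 3), 6), -35) = Mul(Mul(Mul(61, 3), 6), -35) = Mul(Mul(183, 6), -35) = Mul(1098, -35) = -38430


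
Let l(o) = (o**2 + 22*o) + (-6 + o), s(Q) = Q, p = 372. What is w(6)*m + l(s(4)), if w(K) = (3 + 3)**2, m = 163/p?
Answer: 3651/31 ≈ 117.77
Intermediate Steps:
m = 163/372 ≈ 0.43817
w(K) = 36 (w(K) = 6**2 = 36)
l(o) = -6 + o**2 + 23*o
w(6)*m + l(s(4)) = 36*(163/372) + (-6 + 4**2 + 23*4) = 489/31 + (-6 + 16 + 92) = 489/31 + 102 = 3651/31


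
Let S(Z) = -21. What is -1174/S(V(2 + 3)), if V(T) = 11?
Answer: 1174/21 ≈ 55.905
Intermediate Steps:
-1174/S(V(2 + 3)) = -1174/(-21) = -1174*(-1/21) = 1174/21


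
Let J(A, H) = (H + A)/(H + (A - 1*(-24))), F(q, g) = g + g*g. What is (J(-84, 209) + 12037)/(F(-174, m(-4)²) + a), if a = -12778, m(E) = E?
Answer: -896819/931697 ≈ -0.96257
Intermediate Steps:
F(q, g) = g + g²
J(A, H) = (A + H)/(24 + A + H) (J(A, H) = (A + H)/(H + (A + 24)) = (A + H)/(H + (24 + A)) = (A + H)/(24 + A + H))
(J(-84, 209) + 12037)/(F(-174, m(-4)²) + a) = ((-84 + 209)/(24 - 84 + 209) + 12037)/((-4)²*(1 + (-4)²) - 12778) = (125/149 + 12037)/(16*(1 + 16) - 12778) = ((1/149)*125 + 12037)/(16*17 - 12778) = (125/149 + 12037)/(272 - 12778) = (1793638/149)/(-12506) = (1793638/149)*(-1/12506) = -896819/931697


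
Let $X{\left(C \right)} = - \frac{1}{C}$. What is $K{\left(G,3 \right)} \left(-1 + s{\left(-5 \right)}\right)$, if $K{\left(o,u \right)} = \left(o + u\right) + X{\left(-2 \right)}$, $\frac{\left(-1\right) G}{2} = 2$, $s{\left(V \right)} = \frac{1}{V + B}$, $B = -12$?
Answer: $\frac{9}{17} \approx 0.52941$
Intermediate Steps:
$s{\left(V \right)} = \frac{1}{-12 + V}$ ($s{\left(V \right)} = \frac{1}{V - 12} = \frac{1}{-12 + V}$)
$G = -4$ ($G = \left(-2\right) 2 = -4$)
$K{\left(o,u \right)} = \frac{1}{2} + o + u$ ($K{\left(o,u \right)} = \left(o + u\right) - \frac{1}{-2} = \left(o + u\right) - - \frac{1}{2} = \left(o + u\right) + \frac{1}{2} = \frac{1}{2} + o + u$)
$K{\left(G,3 \right)} \left(-1 + s{\left(-5 \right)}\right) = \left(\frac{1}{2} - 4 + 3\right) \left(-1 + \frac{1}{-12 - 5}\right) = - \frac{-1 + \frac{1}{-17}}{2} = - \frac{-1 - \frac{1}{17}}{2} = \left(- \frac{1}{2}\right) \left(- \frac{18}{17}\right) = \frac{9}{17}$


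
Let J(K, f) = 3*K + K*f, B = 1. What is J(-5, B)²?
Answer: 400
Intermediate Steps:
J(-5, B)² = (-5*(3 + 1))² = (-5*4)² = (-20)² = 400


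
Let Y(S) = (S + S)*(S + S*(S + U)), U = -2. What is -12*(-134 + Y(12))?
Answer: -36408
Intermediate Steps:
Y(S) = 2*S*(S + S*(-2 + S)) (Y(S) = (S + S)*(S + S*(S - 2)) = (2*S)*(S + S*(-2 + S)) = 2*S*(S + S*(-2 + S)))
-12*(-134 + Y(12)) = -12*(-134 + 2*12²*(-1 + 12)) = -12*(-134 + 2*144*11) = -12*(-134 + 3168) = -12*3034 = -36408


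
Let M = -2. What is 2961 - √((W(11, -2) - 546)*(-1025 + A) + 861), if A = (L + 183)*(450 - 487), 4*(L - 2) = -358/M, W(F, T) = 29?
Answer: 2961 - 61*√5295/2 ≈ 741.61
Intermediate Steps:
L = 187/4 (L = 2 + (-358/(-2))/4 = 2 + (-358*(-½))/4 = 2 + (¼)*179 = 2 + 179/4 = 187/4 ≈ 46.750)
A = -34003/4 (A = (187/4 + 183)*(450 - 487) = (919/4)*(-37) = -34003/4 ≈ -8500.8)
2961 - √((W(11, -2) - 546)*(-1025 + A) + 861) = 2961 - √((29 - 546)*(-1025 - 34003/4) + 861) = 2961 - √(-517*(-38103/4) + 861) = 2961 - √(19699251/4 + 861) = 2961 - √(19702695/4) = 2961 - 61*√5295/2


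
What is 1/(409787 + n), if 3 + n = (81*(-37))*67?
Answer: 1/208985 ≈ 4.7850e-6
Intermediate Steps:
n = -200802 (n = -3 + (81*(-37))*67 = -3 - 2997*67 = -3 - 200799 = -200802)
1/(409787 + n) = 1/(409787 - 200802) = 1/208985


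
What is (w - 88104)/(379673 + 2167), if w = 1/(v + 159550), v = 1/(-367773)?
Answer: -1723260853229241/7468559023924720 ≈ -0.23074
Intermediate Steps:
v = -1/367773 ≈ -2.7191e-6
w = 367773/58678182149 (w = 1/(-1/367773 + 159550) = 1/(58678182149/367773) = 367773/58678182149 ≈ 6.2676e-6)
(w - 88104)/(379673 + 2167) = (367773/58678182149 - 88104)/(379673 + 2167) = -5169782559687723/58678182149/381840 = -5169782559687723/58678182149*1/381840 = -1723260853229241/7468559023924720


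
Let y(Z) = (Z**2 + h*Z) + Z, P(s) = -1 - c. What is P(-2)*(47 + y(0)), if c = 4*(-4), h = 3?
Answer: 705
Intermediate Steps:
c = -16
P(s) = 15 (P(s) = -1 - 1*(-16) = -1 + 16 = 15)
y(Z) = Z**2 + 4*Z (y(Z) = (Z**2 + 3*Z) + Z = Z**2 + 4*Z)
P(-2)*(47 + y(0)) = 15*(47 + 0*(4 + 0)) = 15*(47 + 0*4) = 15*(47 + 0) = 15*47 = 705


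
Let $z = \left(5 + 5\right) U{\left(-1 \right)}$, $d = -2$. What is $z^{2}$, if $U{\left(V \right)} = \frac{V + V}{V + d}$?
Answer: $\frac{400}{9} \approx 44.444$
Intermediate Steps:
$U{\left(V \right)} = \frac{2 V}{-2 + V}$ ($U{\left(V \right)} = \frac{V + V}{V - 2} = \frac{2 V}{-2 + V}$)
$z = \frac{20}{3}$ ($z = \left(5 + 5\right) 2 \left(-1\right) \frac{1}{-2 - 1} = 10 \cdot 2 \left(-1\right) \frac{1}{-3} = 10 \cdot 2 \left(-1\right) \left(- \frac{1}{3}\right) = 10 \cdot \frac{2}{3} = \frac{20}{3} \approx 6.6667$)
$z^{2} = \left(\frac{20}{3}\right)^{2} = \frac{400}{9}$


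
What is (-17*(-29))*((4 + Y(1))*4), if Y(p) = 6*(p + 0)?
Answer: 19720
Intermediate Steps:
Y(p) = 6*p
(-17*(-29))*((4 + Y(1))*4) = (-17*(-29))*((4 + 6*1)*4) = 493*((4 + 6)*4) = 493*(10*4) = 493*40 = 19720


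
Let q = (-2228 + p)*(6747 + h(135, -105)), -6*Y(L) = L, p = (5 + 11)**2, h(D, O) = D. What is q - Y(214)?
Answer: -40713805/3 ≈ -1.3571e+7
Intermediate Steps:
p = 256 (p = 16**2 = 256)
Y(L) = -L/6
q = -13571304 (q = (-2228 + 256)*(6747 + 135) = -1972*6882 = -13571304)
q - Y(214) = -13571304 - (-1)*214/6 = -13571304 - 1*(-107/3) = -13571304 + 107/3 = -40713805/3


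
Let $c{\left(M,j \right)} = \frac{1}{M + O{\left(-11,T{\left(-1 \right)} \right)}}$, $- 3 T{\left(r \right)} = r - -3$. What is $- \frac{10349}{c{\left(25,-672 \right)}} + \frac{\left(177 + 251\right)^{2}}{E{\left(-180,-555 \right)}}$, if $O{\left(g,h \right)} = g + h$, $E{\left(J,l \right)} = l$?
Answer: $- \frac{76765784}{555} \approx -1.3832 \cdot 10^{5}$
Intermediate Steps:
$T{\left(r \right)} = -1 - \frac{r}{3}$ ($T{\left(r \right)} = - \frac{r - -3}{3} = - \frac{r + 3}{3} = - \frac{3 + r}{3} = -1 - \frac{r}{3}$)
$c{\left(M,j \right)} = \frac{1}{- \frac{35}{3} + M}$ ($c{\left(M,j \right)} = \frac{1}{M - \frac{35}{3}} = \frac{1}{- \frac{35}{3} + M}$)
$- \frac{10349}{c{\left(25,-672 \right)}} + \frac{\left(177 + 251\right)^{2}}{E{\left(-180,-555 \right)}} = - \frac{10349}{3 \frac{1}{-35 + 3 \cdot 25}} + \frac{\left(177 + 251\right)^{2}}{-555} = - \frac{10349}{3 \frac{1}{-35 + 75}} + 428^{2} \left(- \frac{1}{555}\right) = - \frac{10349}{3 \cdot \frac{1}{40}} + 183184 \left(- \frac{1}{555}\right) = - \frac{10349}{3 \cdot \frac{1}{40}} - \frac{183184}{555} = - \frac{10349}{\frac{3}{40}} - \frac{183184}{555} = \left(-10349\right) \frac{40}{3} - \frac{183184}{555} = - \frac{413960}{3} - \frac{183184}{555} = - \frac{76765784}{555}$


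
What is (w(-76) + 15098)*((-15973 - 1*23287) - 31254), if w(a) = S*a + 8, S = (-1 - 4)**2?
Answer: -931207884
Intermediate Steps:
S = 25 (S = (-5)**2 = 25)
w(a) = 8 + 25*a (w(a) = 25*a + 8 = 8 + 25*a)
(w(-76) + 15098)*((-15973 - 1*23287) - 31254) = ((8 + 25*(-76)) + 15098)*((-15973 - 1*23287) - 31254) = ((8 - 1900) + 15098)*((-15973 - 23287) - 31254) = (-1892 + 15098)*(-39260 - 31254) = 13206*(-70514) = -931207884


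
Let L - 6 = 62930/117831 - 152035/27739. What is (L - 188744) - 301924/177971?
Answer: -505958044992592439/2680648499967 ≈ -1.8874e+5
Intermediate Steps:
L = 15862967/15062277 (L = 6 + (62930/117831 - 152035/27739) = 6 + (62930*(1/117831) - 152035*1/27739) = 6 + (290/543 - 152035/27739) = 6 - 74510695/15062277 = 15862967/15062277 ≈ 1.0532)
(L - 188744) - 301924/177971 = (15862967/15062277 - 188744) - 301924/177971 = -2842898547121/15062277 - 301924*1/177971 = -2842898547121/15062277 - 301924/177971 = -505958044992592439/2680648499967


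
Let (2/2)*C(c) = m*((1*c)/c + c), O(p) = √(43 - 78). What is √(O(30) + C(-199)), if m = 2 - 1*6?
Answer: √(792 + I*√35) ≈ 28.143 + 0.1051*I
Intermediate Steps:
m = -4 (m = 2 - 6 = -4)
O(p) = I*√35 (O(p) = √(-35) = I*√35)
C(c) = -4 - 4*c (C(c) = -4*((1*c)/c + c) = -4*(c/c + c) = -4*(1 + c) = -4 - 4*c)
√(O(30) + C(-199)) = √(I*√35 + (-4 - 4*(-199))) = √(I*√35 + (-4 + 796)) = √(I*√35 + 792) = √(792 + I*√35)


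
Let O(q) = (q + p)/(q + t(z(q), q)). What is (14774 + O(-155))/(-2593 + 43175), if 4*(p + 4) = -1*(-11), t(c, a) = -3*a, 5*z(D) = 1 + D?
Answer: 3663827/10064336 ≈ 0.36404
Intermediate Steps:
z(D) = ⅕ + D/5 (z(D) = (1 + D)/5 = ⅕ + D/5)
p = -5/4 (p = -4 + (-1*(-11))/4 = -4 + (¼)*11 = -4 + 11/4 = -5/4 ≈ -1.2500)
O(q) = -(-5/4 + q)/(2*q) (O(q) = (q - 5/4)/(q - 3*q) = (-5/4 + q)/((-2*q)) = (-5/4 + q)*(-1/(2*q)) = -(-5/4 + q)/(2*q))
(14774 + O(-155))/(-2593 + 43175) = (14774 + (⅛)*(5 - 4*(-155))/(-155))/(-2593 + 43175) = (14774 + (⅛)*(-1/155)*(5 + 620))/40582 = (14774 + (⅛)*(-1/155)*625)*(1/40582) = (14774 - 125/248)*(1/40582) = (3663827/248)*(1/40582) = 3663827/10064336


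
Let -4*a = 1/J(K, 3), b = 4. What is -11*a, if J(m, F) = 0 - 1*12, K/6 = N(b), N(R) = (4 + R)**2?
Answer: -11/48 ≈ -0.22917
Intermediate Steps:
K = 384 (K = 6*(4 + 4)**2 = 6*8**2 = 6*64 = 384)
J(m, F) = -12 (J(m, F) = 0 - 12 = -12)
a = 1/48 (a = -1/4/(-12) = -1/4*(-1/12) = 1/48 ≈ 0.020833)
-11*a = -11*1/48 = -11/48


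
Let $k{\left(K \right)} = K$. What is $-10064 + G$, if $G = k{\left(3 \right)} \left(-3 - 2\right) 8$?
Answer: $-10184$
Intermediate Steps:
$G = -120$ ($G = 3 \left(-3 - 2\right) 8 = 3 \left(-5\right) 8 = \left(-15\right) 8 = -120$)
$-10064 + G = -10064 - 120 = -10184$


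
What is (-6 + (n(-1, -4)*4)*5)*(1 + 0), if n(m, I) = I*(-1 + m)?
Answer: 154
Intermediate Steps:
(-6 + (n(-1, -4)*4)*5)*(1 + 0) = (-6 + (-4*(-1 - 1)*4)*5)*(1 + 0) = (-6 + (-4*(-2)*4)*5)*1 = (-6 + (8*4)*5)*1 = (-6 + 32*5)*1 = (-6 + 160)*1 = 154*1 = 154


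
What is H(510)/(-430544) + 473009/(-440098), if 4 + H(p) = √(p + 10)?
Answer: -25456178313/23685194164 - √130/215272 ≈ -1.0748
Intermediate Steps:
H(p) = -4 + √(10 + p) (H(p) = -4 + √(p + 10) = -4 + √(10 + p))
H(510)/(-430544) + 473009/(-440098) = (-4 + √(10 + 510))/(-430544) + 473009/(-440098) = (-4 + √520)*(-1/430544) + 473009*(-1/440098) = (-4 + 2*√130)*(-1/430544) - 473009/440098 = (1/107636 - √130/215272) - 473009/440098 = -25456178313/23685194164 - √130/215272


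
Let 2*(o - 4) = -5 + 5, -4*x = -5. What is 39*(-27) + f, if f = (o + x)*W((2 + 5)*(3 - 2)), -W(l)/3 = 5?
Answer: -4527/4 ≈ -1131.8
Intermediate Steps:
W(l) = -15 (W(l) = -3*5 = -15)
x = 5/4 (x = -1/4*(-5) = 5/4 ≈ 1.2500)
o = 4 (o = 4 + (-5 + 5)/2 = 4 + (1/2)*0 = 4 + 0 = 4)
f = -315/4 (f = (4 + 5/4)*(-15) = (21/4)*(-15) = -315/4 ≈ -78.750)
39*(-27) + f = 39*(-27) - 315/4 = -1053 - 315/4 = -4527/4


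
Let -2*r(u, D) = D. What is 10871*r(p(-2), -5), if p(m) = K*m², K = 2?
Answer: 54355/2 ≈ 27178.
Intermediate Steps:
p(m) = 2*m²
r(u, D) = -D/2
10871*r(p(-2), -5) = 10871*(-½*(-5)) = 10871*(5/2) = 54355/2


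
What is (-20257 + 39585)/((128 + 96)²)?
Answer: 151/392 ≈ 0.38520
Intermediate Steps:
(-20257 + 39585)/((128 + 96)²) = 19328/(224²) = 19328/50176 = 19328*(1/50176) = 151/392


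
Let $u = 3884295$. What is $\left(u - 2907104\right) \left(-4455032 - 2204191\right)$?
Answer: $-6507332782593$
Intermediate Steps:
$\left(u - 2907104\right) \left(-4455032 - 2204191\right) = \left(3884295 - 2907104\right) \left(-4455032 - 2204191\right) = 977191 \left(-6659223\right) = -6507332782593$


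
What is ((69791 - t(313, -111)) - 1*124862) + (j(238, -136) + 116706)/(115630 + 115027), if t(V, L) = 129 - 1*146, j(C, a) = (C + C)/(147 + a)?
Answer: -139683211016/2537227 ≈ -55054.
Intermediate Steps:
j(C, a) = 2*C/(147 + a) (j(C, a) = (2*C)/(147 + a) = 2*C/(147 + a))
t(V, L) = -17 (t(V, L) = 129 - 146 = -17)
((69791 - t(313, -111)) - 1*124862) + (j(238, -136) + 116706)/(115630 + 115027) = ((69791 - 1*(-17)) - 1*124862) + (2*238/(147 - 136) + 116706)/(115630 + 115027) = ((69791 + 17) - 124862) + (2*238/11 + 116706)/230657 = (69808 - 124862) + (2*238*(1/11) + 116706)*(1/230657) = -55054 + (476/11 + 116706)*(1/230657) = -55054 + (1284242/11)*(1/230657) = -55054 + 1284242/2537227 = -139683211016/2537227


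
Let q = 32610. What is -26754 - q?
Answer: -59364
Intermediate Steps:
-26754 - q = -26754 - 1*32610 = -26754 - 32610 = -59364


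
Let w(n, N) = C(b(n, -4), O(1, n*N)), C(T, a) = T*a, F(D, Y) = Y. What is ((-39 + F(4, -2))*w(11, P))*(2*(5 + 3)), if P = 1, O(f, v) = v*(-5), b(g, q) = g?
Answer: 396880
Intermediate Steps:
O(f, v) = -5*v
w(n, N) = -5*N*n**2 (w(n, N) = n*(-5*n*N) = n*(-5*N*n) = -5*N*n**2)
((-39 + F(4, -2))*w(11, P))*(2*(5 + 3)) = ((-39 - 2)*(-5*1*11**2))*(2*(5 + 3)) = (-(-205)*121)*(2*8) = -41*(-605)*16 = 24805*16 = 396880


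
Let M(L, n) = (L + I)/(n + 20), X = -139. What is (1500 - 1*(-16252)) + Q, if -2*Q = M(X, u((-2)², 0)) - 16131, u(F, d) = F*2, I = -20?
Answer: 1445939/56 ≈ 25820.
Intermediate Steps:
u(F, d) = 2*F
M(L, n) = (-20 + L)/(20 + n) (M(L, n) = (L - 20)/(n + 20) = (-20 + L)/(20 + n))
Q = 451827/56 (Q = -((-20 - 139)/(20 + 2*(-2)²) - 16131)/2 = -(-159/(20 + 2*4) - 16131)/2 = -(-159/(20 + 8) - 16131)/2 = -(-159/28 - 16131)/2 = -½*(-451827/28) = 451827/56 ≈ 8068.3)
(1500 - 1*(-16252)) + Q = (1500 - 1*(-16252)) + 451827/56 = (1500 + 16252) + 451827/56 = 17752 + 451827/56 = 1445939/56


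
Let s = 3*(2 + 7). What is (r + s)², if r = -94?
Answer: 4489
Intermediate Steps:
s = 27 (s = 3*9 = 27)
(r + s)² = (-94 + 27)² = (-67)² = 4489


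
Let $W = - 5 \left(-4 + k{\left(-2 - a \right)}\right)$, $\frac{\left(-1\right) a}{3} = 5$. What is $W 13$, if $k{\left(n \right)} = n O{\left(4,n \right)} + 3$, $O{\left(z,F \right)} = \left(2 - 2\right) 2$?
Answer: $65$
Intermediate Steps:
$a = -15$ ($a = \left(-3\right) 5 = -15$)
$O{\left(z,F \right)} = 0$ ($O{\left(z,F \right)} = 0 \cdot 2 = 0$)
$k{\left(n \right)} = 3$ ($k{\left(n \right)} = n 0 + 3 = 0 + 3 = 3$)
$W = 5$ ($W = - 5 \left(-4 + 3\right) = \left(-5\right) \left(-1\right) = 5$)
$W 13 = 5 \cdot 13 = 65$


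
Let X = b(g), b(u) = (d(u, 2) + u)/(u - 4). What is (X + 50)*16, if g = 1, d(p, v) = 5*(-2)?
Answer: 848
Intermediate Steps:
d(p, v) = -10
b(u) = (-10 + u)/(-4 + u) (b(u) = (-10 + u)/(u - 4) = (-10 + u)/(-4 + u))
X = 3 (X = (-10 + 1)/(-4 + 1) = -9/(-3) = -⅓*(-9) = 3)
(X + 50)*16 = (3 + 50)*16 = 53*16 = 848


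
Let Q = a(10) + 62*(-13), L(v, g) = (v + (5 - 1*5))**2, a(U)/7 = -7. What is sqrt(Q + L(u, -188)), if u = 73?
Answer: sqrt(4474) ≈ 66.888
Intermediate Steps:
a(U) = -49 (a(U) = 7*(-7) = -49)
L(v, g) = v**2 (L(v, g) = (v + (5 - 5))**2 = (v + 0)**2 = v**2)
Q = -855 (Q = -49 + 62*(-13) = -49 - 806 = -855)
sqrt(Q + L(u, -188)) = sqrt(-855 + 73**2) = sqrt(-855 + 5329) = sqrt(4474)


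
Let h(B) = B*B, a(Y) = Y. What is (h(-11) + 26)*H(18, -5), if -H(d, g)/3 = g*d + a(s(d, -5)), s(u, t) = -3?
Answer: 41013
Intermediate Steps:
h(B) = B**2
H(d, g) = 9 - 3*d*g (H(d, g) = -3*(g*d - 3) = -3*(d*g - 3) = -3*(-3 + d*g) = 9 - 3*d*g)
(h(-11) + 26)*H(18, -5) = ((-11)**2 + 26)*(9 - 3*18*(-5)) = (121 + 26)*(9 + 270) = 147*279 = 41013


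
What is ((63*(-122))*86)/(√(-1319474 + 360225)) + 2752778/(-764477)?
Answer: -393254/109211 + 660996*I*√959249/959249 ≈ -3.6009 + 674.89*I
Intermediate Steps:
((63*(-122))*86)/(√(-1319474 + 360225)) + 2752778/(-764477) = (-7686*86)/(√(-959249)) + 2752778*(-1/764477) = -660996*(-I*√959249/959249) - 393254/109211 = -(-660996)*I*√959249/959249 - 393254/109211 = 660996*I*√959249/959249 - 393254/109211 = -393254/109211 + 660996*I*√959249/959249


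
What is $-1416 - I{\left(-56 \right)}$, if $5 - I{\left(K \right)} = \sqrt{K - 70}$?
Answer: $-1421 + 3 i \sqrt{14} \approx -1421.0 + 11.225 i$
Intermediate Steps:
$I{\left(K \right)} = 5 - \sqrt{-70 + K}$ ($I{\left(K \right)} = 5 - \sqrt{K - 70} = 5 - \sqrt{-70 + K}$)
$-1416 - I{\left(-56 \right)} = -1416 - \left(5 - \sqrt{-70 - 56}\right) = -1416 - \left(5 - \sqrt{-126}\right) = -1416 - \left(5 - 3 i \sqrt{14}\right) = -1421 + 3 i \sqrt{14}$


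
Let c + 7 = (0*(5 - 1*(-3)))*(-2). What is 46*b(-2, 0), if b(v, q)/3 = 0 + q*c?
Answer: 0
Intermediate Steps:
c = -7 (c = -7 + (0*(5 - 1*(-3)))*(-2) = -7 + (0*(5 + 3))*(-2) = -7 + (0*8)*(-2) = -7 + 0*(-2) = -7 + 0 = -7)
b(v, q) = -21*q (b(v, q) = 3*(0 + q*(-7)) = 3*(0 - 7*q) = 3*(-7*q) = -21*q)
46*b(-2, 0) = 46*(-21*0) = 46*0 = 0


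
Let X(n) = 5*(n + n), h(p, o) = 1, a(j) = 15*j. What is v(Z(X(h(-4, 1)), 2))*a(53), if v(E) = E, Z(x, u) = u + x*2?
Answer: 17490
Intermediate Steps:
X(n) = 10*n (X(n) = 5*(2*n) = 10*n)
Z(x, u) = u + 2*x
v(Z(X(h(-4, 1)), 2))*a(53) = (2 + 2*(10*1))*(15*53) = (2 + 2*10)*795 = (2 + 20)*795 = 22*795 = 17490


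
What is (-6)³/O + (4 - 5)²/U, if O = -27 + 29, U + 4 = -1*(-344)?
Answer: -36719/340 ≈ -108.00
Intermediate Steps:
U = 340 (U = -4 - 1*(-344) = -4 + 344 = 340)
O = 2
(-6)³/O + (4 - 5)²/U = (-6)³/2 + (4 - 5)²/340 = -216*½ + (-1)²*(1/340) = -108 + 1*(1/340) = -108 + 1/340 = -36719/340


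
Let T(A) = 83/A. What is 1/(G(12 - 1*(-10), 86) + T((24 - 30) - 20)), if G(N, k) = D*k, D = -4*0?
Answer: -26/83 ≈ -0.31325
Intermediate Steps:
D = 0
G(N, k) = 0 (G(N, k) = 0*k = 0)
1/(G(12 - 1*(-10), 86) + T((24 - 30) - 20)) = 1/(0 + 83/((24 - 30) - 20)) = 1/(0 + 83/(-6 - 20)) = 1/(0 + 83/(-26)) = 1/(0 + 83*(-1/26)) = 1/(0 - 83/26) = 1/(-83/26) = -26/83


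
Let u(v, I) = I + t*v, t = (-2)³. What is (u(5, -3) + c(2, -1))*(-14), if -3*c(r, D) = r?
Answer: 1834/3 ≈ 611.33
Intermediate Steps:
c(r, D) = -r/3
t = -8
u(v, I) = I - 8*v
(u(5, -3) + c(2, -1))*(-14) = ((-3 - 8*5) - ⅓*2)*(-14) = ((-3 - 40) - ⅔)*(-14) = (-43 - ⅔)*(-14) = -131/3*(-14) = 1834/3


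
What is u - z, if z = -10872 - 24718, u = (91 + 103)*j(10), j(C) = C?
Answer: 37530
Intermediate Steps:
u = 1940 (u = (91 + 103)*10 = 194*10 = 1940)
z = -35590
u - z = 1940 - 1*(-35590) = 1940 + 35590 = 37530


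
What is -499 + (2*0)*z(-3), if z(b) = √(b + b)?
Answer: -499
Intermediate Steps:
z(b) = √2*√b (z(b) = √(2*b) = √2*√b)
-499 + (2*0)*z(-3) = -499 + (2*0)*(√2*√(-3)) = -499 + 0*(√2*(I*√3)) = -499 + 0*(I*√6) = -499 + 0 = -499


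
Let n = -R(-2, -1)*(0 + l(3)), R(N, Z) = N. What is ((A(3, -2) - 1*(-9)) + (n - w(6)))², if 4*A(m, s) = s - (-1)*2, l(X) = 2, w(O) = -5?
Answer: 324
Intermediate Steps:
n = 4 (n = -(-2)*(0 + 2) = -(-2)*2 = -1*(-4) = 4)
A(m, s) = ½ + s/4 (A(m, s) = (s - (-1)*2)/4 = (s - 1*(-2))/4 = (s + 2)/4 = (2 + s)/4 = ½ + s/4)
((A(3, -2) - 1*(-9)) + (n - w(6)))² = (((½ + (¼)*(-2)) - 1*(-9)) + (4 - 1*(-5)))² = (((½ - ½) + 9) + (4 + 5))² = ((0 + 9) + 9)² = (9 + 9)² = 18² = 324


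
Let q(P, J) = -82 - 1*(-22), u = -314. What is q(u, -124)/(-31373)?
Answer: 60/31373 ≈ 0.0019125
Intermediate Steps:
q(P, J) = -60 (q(P, J) = -82 + 22 = -60)
q(u, -124)/(-31373) = -60/(-31373) = -60*(-1/31373) = 60/31373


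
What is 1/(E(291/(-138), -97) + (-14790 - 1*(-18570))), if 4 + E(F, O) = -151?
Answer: 1/3625 ≈ 0.00027586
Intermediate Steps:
E(F, O) = -155 (E(F, O) = -4 - 151 = -155)
1/(E(291/(-138), -97) + (-14790 - 1*(-18570))) = 1/(-155 + (-14790 - 1*(-18570))) = 1/(-155 + (-14790 + 18570)) = 1/(-155 + 3780) = 1/3625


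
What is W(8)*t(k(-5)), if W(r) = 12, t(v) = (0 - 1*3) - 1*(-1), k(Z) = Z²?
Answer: -24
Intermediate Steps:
t(v) = -2 (t(v) = (0 - 3) + 1 = -3 + 1 = -2)
W(8)*t(k(-5)) = 12*(-2) = -24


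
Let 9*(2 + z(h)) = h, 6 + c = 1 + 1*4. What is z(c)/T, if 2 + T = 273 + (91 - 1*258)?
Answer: -19/936 ≈ -0.020299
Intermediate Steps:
c = -1 (c = -6 + (1 + 1*4) = -6 + (1 + 4) = -6 + 5 = -1)
z(h) = -2 + h/9
T = 104 (T = -2 + (273 + (91 - 1*258)) = -2 + (273 + (91 - 258)) = -2 + (273 - 167) = -2 + 106 = 104)
z(c)/T = (-2 + (1/9)*(-1))/104 = (-2 - 1/9)*(1/104) = -19/9*1/104 = -19/936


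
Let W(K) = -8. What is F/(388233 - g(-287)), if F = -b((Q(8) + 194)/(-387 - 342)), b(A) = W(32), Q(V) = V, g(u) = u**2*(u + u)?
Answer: 8/47668039 ≈ 1.6783e-7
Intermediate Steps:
g(u) = 2*u**3 (g(u) = u**2*(2*u) = 2*u**3)
b(A) = -8
F = 8 (F = -1*(-8) = 8)
F/(388233 - g(-287)) = 8/(388233 - 2*(-287)**3) = 8/(388233 - 2*(-23639903)) = 8/(388233 - 1*(-47279806)) = 8/(388233 + 47279806) = 8/47668039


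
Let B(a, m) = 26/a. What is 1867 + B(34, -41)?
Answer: 31752/17 ≈ 1867.8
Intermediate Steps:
1867 + B(34, -41) = 1867 + 26/34 = 1867 + 26*(1/34) = 1867 + 13/17 = 31752/17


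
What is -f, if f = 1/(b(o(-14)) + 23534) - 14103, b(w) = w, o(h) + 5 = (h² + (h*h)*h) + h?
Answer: 295697600/20967 ≈ 14103.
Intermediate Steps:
o(h) = -5 + h + h² + h³ (o(h) = -5 + ((h² + (h*h)*h) + h) = -5 + ((h² + h²*h) + h) = -5 + ((h² + h³) + h) = -5 + (h + h² + h³) = -5 + h + h² + h³)
f = -295697600/20967 (f = 1/((-5 - 14 + (-14)² + (-14)³) + 23534) - 14103 = 1/((-5 - 14 + 196 - 2744) + 23534) - 14103 = 1/(-2567 + 23534) - 14103 = 1/20967 - 14103 = -295697600/20967 ≈ -14103.)
-f = -1*(-295697600/20967) = 295697600/20967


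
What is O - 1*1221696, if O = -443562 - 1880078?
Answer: -3545336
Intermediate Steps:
O = -2323640
O - 1*1221696 = -2323640 - 1*1221696 = -2323640 - 1221696 = -3545336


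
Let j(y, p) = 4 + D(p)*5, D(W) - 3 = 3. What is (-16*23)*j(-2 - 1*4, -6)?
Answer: -12512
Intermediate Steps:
D(W) = 6 (D(W) = 3 + 3 = 6)
j(y, p) = 34 (j(y, p) = 4 + 6*5 = 4 + 30 = 34)
(-16*23)*j(-2 - 1*4, -6) = -16*23*34 = -368*34 = -12512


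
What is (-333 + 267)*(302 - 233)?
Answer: -4554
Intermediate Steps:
(-333 + 267)*(302 - 233) = -66*69 = -4554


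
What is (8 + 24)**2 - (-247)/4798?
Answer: 4913399/4798 ≈ 1024.1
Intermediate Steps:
(8 + 24)**2 - (-247)/4798 = 32**2 - (-247)/4798 = 1024 - 1*(-247/4798) = 1024 + 247/4798 = 4913399/4798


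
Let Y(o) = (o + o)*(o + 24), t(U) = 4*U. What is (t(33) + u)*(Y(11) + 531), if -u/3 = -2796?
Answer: 11084520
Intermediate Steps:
u = 8388 (u = -3*(-2796) = 8388)
Y(o) = 2*o*(24 + o) (Y(o) = (2*o)*(24 + o) = 2*o*(24 + o))
(t(33) + u)*(Y(11) + 531) = (4*33 + 8388)*(2*11*(24 + 11) + 531) = (132 + 8388)*(2*11*35 + 531) = 8520*(770 + 531) = 8520*1301 = 11084520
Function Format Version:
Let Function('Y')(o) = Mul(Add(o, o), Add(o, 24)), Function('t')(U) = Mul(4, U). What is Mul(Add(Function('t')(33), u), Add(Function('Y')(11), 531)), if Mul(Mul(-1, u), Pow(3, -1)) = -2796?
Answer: 11084520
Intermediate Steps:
u = 8388 (u = Mul(-3, -2796) = 8388)
Function('Y')(o) = Mul(2, o, Add(24, o)) (Function('Y')(o) = Mul(Mul(2, o), Add(24, o)) = Mul(2, o, Add(24, o)))
Mul(Add(Function('t')(33), u), Add(Function('Y')(11), 531)) = Mul(Add(Mul(4, 33), 8388), Add(Mul(2, 11, Add(24, 11)), 531)) = Mul(Add(132, 8388), Add(Mul(2, 11, 35), 531)) = Mul(8520, Add(770, 531)) = Mul(8520, 1301) = 11084520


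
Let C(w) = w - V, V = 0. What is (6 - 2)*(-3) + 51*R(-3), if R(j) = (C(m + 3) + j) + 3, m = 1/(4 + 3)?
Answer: 1038/7 ≈ 148.29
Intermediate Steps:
m = 1/7 ≈ 0.14286
C(w) = w (C(w) = w - 1*0 = w + 0 = w)
R(j) = 43/7 + j (R(j) = ((1/7 + 3) + j) + 3 = (22/7 + j) + 3 = 43/7 + j)
(6 - 2)*(-3) + 51*R(-3) = (6 - 2)*(-3) + 51*(43/7 - 3) = 4*(-3) + 51*(22/7) = -12 + 1122/7 = 1038/7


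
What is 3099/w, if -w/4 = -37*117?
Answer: 1033/5772 ≈ 0.17897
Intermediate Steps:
w = 17316 (w = -(-148)*117 = -4*(-4329) = 17316)
3099/w = 3099/17316 = 3099*(1/17316) = 1033/5772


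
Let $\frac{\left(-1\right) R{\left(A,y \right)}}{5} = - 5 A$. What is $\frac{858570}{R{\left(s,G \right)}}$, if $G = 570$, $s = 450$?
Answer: $\frac{28619}{375} \approx 76.317$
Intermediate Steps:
$R{\left(A,y \right)} = 25 A$ ($R{\left(A,y \right)} = - 5 \left(- 5 A\right) = 25 A$)
$\frac{858570}{R{\left(s,G \right)}} = \frac{858570}{25 \cdot 450} = \frac{858570}{11250} = 858570 \cdot \frac{1}{11250} = \frac{28619}{375}$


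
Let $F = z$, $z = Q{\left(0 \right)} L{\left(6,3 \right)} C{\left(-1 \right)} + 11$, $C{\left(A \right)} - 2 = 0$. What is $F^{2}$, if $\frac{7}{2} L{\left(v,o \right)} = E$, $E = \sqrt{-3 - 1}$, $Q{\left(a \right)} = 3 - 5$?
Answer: $\frac{5673}{49} - \frac{352 i}{7} \approx 115.78 - 50.286 i$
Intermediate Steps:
$Q{\left(a \right)} = -2$
$C{\left(A \right)} = 2$ ($C{\left(A \right)} = 2 + 0 = 2$)
$E = 2 i$ ($E = \sqrt{-4} = 2 i \approx 2.0 i$)
$L{\left(v,o \right)} = \frac{4 i}{7}$ ($L{\left(v,o \right)} = \frac{2 \cdot 2 i}{7} = \frac{4 i}{7}$)
$z = 11 - \frac{16 i}{7}$ ($z = - 2 \frac{4 i}{7} \cdot 2 + 11 = - \frac{8 i}{7} \cdot 2 + 11 = - \frac{16 i}{7} + 11 = 11 - \frac{16 i}{7} \approx 11.0 - 2.2857 i$)
$F = 11 - \frac{16 i}{7} \approx 11.0 - 2.2857 i$
$F^{2} = \left(11 - \frac{16 i}{7}\right)^{2}$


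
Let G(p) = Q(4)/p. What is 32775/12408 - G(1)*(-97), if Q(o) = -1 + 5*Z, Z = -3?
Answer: -6408147/4136 ≈ -1549.4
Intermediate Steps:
Q(o) = -16 (Q(o) = -1 + 5*(-3) = -1 - 15 = -16)
G(p) = -16/p
32775/12408 - G(1)*(-97) = 32775/12408 - (-16/1)*(-97) = 32775*(1/12408) - (-16*1)*(-97) = 10925/4136 - (-16)*(-97) = 10925/4136 - 1*1552 = 10925/4136 - 1552 = -6408147/4136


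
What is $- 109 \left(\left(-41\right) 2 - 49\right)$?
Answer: $14279$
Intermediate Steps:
$- 109 \left(\left(-41\right) 2 - 49\right) = - 109 \left(-82 - 49\right) = \left(-109\right) \left(-131\right) = 14279$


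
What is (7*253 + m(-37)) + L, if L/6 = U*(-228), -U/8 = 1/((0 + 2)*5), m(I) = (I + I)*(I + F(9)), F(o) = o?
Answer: 24687/5 ≈ 4937.4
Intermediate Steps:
m(I) = 2*I*(9 + I) (m(I) = (I + I)*(I + 9) = (2*I)*(9 + I) = 2*I*(9 + I))
U = -⅘ (U = -8*1/(5*(0 + 2)) = -8/(2*5) = -8/10 = -8*⅒ = -⅘ ≈ -0.80000)
L = 5472/5 (L = 6*(-⅘*(-228)) = 6*(912/5) = 5472/5 ≈ 1094.4)
(7*253 + m(-37)) + L = (7*253 + 2*(-37)*(9 - 37)) + 5472/5 = (1771 + 2*(-37)*(-28)) + 5472/5 = (1771 + 2072) + 5472/5 = 3843 + 5472/5 = 24687/5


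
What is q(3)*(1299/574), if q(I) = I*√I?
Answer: 3897*√3/574 ≈ 11.759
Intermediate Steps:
q(I) = I^(3/2)
q(3)*(1299/574) = 3^(3/2)*(1299/574) = (3*√3)*(1299*(1/574)) = (3*√3)*(1299/574) = 3897*√3/574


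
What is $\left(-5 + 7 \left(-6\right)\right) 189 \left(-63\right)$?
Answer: $559629$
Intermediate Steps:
$\left(-5 + 7 \left(-6\right)\right) 189 \left(-63\right) = \left(-5 - 42\right) 189 \left(-63\right) = \left(-47\right) 189 \left(-63\right) = \left(-8883\right) \left(-63\right) = 559629$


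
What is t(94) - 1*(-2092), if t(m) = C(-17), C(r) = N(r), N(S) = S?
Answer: 2075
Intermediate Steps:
C(r) = r
t(m) = -17
t(94) - 1*(-2092) = -17 - 1*(-2092) = -17 + 2092 = 2075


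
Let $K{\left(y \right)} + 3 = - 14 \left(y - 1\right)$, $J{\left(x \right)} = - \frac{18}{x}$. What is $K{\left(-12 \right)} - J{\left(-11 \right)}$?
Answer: $\frac{1951}{11} \approx 177.36$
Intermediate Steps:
$K{\left(y \right)} = 11 - 14 y$ ($K{\left(y \right)} = -3 - 14 \left(y - 1\right) = -3 - 14 \left(-1 + y\right) = -3 - \left(-14 + 14 y\right) = 11 - 14 y$)
$K{\left(-12 \right)} - J{\left(-11 \right)} = \left(11 - -168\right) - - \frac{18}{-11} = \left(11 + 168\right) - \left(-18\right) \left(- \frac{1}{11}\right) = 179 - \frac{18}{11} = \frac{1951}{11}$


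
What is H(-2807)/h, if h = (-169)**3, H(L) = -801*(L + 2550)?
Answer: -205857/4826809 ≈ -0.042649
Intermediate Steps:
H(L) = -2042550 - 801*L (H(L) = -801*(2550 + L) = -2042550 - 801*L)
h = -4826809
H(-2807)/h = (-2042550 - 801*(-2807))/(-4826809) = (-2042550 + 2248407)*(-1/4826809) = 205857*(-1/4826809) = -205857/4826809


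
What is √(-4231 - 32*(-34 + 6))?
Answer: I*√3335 ≈ 57.749*I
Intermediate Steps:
√(-4231 - 32*(-34 + 6)) = √(-4231 - 32*(-28)) = √(-4231 + 896) = √(-3335) = I*√3335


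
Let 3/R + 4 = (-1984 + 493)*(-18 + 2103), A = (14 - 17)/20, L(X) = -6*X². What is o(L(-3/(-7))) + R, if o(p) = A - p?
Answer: 2900450547/3046564220 ≈ 0.95204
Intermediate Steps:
A = -3/20 (A = -3*1/20 = -3/20 ≈ -0.15000)
R = -3/3108739 (R = 3/(-4 + (-1984 + 493)*(-18 + 2103)) = 3/(-4 - 1491*2085) = 3/(-4 - 3108735) = 3/(-3108739) = 3*(-1/3108739) = -3/3108739 ≈ -9.6502e-7)
o(p) = -3/20 - p
o(L(-3/(-7))) + R = (-3/20 - (-6)*(-3/(-7))²) - 3/3108739 = (-3/20 - (-6)*(-3*(-⅐))²) - 3/3108739 = (-3/20 - (-6)*(3/7)²) - 3/3108739 = (-3/20 - (-6)*9/49) - 3/3108739 = (-3/20 - 1*(-54/49)) - 3/3108739 = (-3/20 + 54/49) - 3/3108739 = 933/980 - 3/3108739 = 2900450547/3046564220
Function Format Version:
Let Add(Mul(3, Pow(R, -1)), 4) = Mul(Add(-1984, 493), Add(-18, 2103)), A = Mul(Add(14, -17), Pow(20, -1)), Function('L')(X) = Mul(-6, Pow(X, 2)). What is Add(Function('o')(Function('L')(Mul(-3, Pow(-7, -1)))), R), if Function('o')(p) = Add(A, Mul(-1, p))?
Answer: Rational(2900450547, 3046564220) ≈ 0.95204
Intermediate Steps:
A = Rational(-3, 20) (A = Mul(-3, Rational(1, 20)) = Rational(-3, 20) ≈ -0.15000)
R = Rational(-3, 3108739) (R = Mul(3, Pow(Add(-4, Mul(Add(-1984, 493), Add(-18, 2103))), -1)) = Mul(3, Pow(Add(-4, Mul(-1491, 2085)), -1)) = Mul(3, Pow(Add(-4, -3108735), -1)) = Mul(3, Pow(-3108739, -1)) = Mul(3, Rational(-1, 3108739)) = Rational(-3, 3108739) ≈ -9.6502e-7)
Function('o')(p) = Add(Rational(-3, 20), Mul(-1, p))
Add(Function('o')(Function('L')(Mul(-3, Pow(-7, -1)))), R) = Add(Add(Rational(-3, 20), Mul(-1, Mul(-6, Pow(Mul(-3, Pow(-7, -1)), 2)))), Rational(-3, 3108739)) = Add(Add(Rational(-3, 20), Mul(-1, Mul(-6, Pow(Mul(-3, Rational(-1, 7)), 2)))), Rational(-3, 3108739)) = Add(Add(Rational(-3, 20), Mul(-1, Mul(-6, Pow(Rational(3, 7), 2)))), Rational(-3, 3108739)) = Add(Add(Rational(-3, 20), Mul(-1, Mul(-6, Rational(9, 49)))), Rational(-3, 3108739)) = Add(Add(Rational(-3, 20), Mul(-1, Rational(-54, 49))), Rational(-3, 3108739)) = Add(Add(Rational(-3, 20), Rational(54, 49)), Rational(-3, 3108739)) = Add(Rational(933, 980), Rational(-3, 3108739)) = Rational(2900450547, 3046564220)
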